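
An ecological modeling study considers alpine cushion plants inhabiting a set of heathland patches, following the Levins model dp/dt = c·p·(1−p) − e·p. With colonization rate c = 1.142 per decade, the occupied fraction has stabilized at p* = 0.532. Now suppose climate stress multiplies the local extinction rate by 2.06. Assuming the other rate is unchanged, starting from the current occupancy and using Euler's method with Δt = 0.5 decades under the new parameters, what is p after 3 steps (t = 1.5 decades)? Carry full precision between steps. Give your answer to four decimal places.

0.2589

Balance c(1−p*) = e gives e = 1.142×(1 − 0.53200) = 0.53446.
Starting from p₀ = 0.53200; update p ← p + (dp/dt)·Δt with the new parameters.
  1  |  dp/dt·Δt = -0.150695  |  p_1 = 0.381305
  2  |  dp/dt·Δt = -0.075199  |  p_2 = 0.306106
  3  |  dp/dt·Δt = -0.047225  |  p_3 = 0.258881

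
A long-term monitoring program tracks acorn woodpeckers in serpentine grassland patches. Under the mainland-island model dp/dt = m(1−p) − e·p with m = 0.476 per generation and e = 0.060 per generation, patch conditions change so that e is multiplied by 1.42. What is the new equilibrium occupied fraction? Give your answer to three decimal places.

Before: p* = 0.476/(0.476+0.060) = 0.8881.
After: m = 0.476, e = 0.0852; p* = 0.476/0.5612 = 0.8482.

0.848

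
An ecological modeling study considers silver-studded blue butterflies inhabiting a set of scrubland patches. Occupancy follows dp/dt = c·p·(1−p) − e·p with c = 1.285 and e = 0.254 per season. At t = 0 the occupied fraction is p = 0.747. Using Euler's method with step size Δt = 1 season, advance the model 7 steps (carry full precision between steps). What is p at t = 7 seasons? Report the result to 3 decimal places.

Update rule: p ← p + [c·p·(1−p) − e·p]·Δt with Δt = 1.
t = 1: p = 0.74700 + (+0.05312) = 0.80012
t = 2: p = 0.80012 + (+0.00228) = 0.80240
t = 3: p = 0.80240 + (-0.00006) = 0.80233
t = 4: p = 0.80233 + (+0.00000) = 0.80233
t = 5: p = 0.80233 + (-0.00000) = 0.80233
t = 6: p = 0.80233 + (+0.00000) = 0.80233
t = 7: p = 0.80233 + (-0.00000) = 0.80233

0.802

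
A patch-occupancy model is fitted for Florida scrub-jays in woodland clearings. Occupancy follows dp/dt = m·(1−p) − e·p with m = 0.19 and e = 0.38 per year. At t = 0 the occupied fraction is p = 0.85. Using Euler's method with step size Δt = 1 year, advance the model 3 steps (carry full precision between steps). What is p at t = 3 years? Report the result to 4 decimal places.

Update rule: p ← p + [m·(1−p) − e·p]·Δt with Δt = 1.
t = 1: p = 0.85000 + (-0.29450) = 0.55550
t = 2: p = 0.55550 + (-0.12663) = 0.42886
t = 3: p = 0.42886 + (-0.05445) = 0.37441

0.3744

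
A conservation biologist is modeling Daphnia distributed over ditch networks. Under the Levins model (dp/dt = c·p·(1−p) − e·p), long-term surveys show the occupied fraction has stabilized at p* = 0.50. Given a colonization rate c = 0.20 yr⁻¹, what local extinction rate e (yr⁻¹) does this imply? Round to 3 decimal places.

0.100

At equilibrium c(1−p*) = e.
e = 0.20 × (1 − 0.50) = 0.20 × 0.5000 = 0.1000.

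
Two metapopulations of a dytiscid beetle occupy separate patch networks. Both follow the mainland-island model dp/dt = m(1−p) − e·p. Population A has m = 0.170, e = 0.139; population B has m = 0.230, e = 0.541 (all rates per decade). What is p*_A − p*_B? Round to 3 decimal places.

A: p*_A = m/(m+e) = 0.170/0.3090 = 0.5502.
B: p*_B = 0.230/0.7710 = 0.2983.
p*_A − p*_B = 0.5502 − 0.2983 = 0.2518.

0.252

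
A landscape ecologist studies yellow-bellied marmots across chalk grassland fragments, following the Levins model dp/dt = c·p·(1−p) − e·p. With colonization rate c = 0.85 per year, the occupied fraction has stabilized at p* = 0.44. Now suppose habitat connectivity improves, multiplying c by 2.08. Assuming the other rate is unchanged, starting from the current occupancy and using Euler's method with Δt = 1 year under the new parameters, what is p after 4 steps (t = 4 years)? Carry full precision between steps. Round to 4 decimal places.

0.7318

Balance c(1−p*) = e gives e = 0.85×(1 − 0.44000) = 0.47600.
Starting from p₀ = 0.44000; update p ← p + (dp/dt)·Δt with the new parameters.
p: 0.44000 → 0.66620  (Δp = +0.22620)
p: 0.66620 → 0.74225  (Δp = +0.07606)
p: 0.74225 → 0.72718  (Δp = -0.01507)
p: 0.72718 → 0.73179  (Δp = +0.00461)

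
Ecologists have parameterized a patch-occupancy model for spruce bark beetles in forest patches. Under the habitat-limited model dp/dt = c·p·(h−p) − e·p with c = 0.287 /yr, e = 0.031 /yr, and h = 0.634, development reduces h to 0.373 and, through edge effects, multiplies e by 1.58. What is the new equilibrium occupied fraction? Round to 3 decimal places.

0.202

Before: p* = h − e/c = 0.634 − 0.031/0.287 = 0.634 − 0.1080 = 0.5260.
After: c = 0.287, e = 0.04898, h = 0.373; p* = 0.373 − 0.04898/0.287 = 0.2023.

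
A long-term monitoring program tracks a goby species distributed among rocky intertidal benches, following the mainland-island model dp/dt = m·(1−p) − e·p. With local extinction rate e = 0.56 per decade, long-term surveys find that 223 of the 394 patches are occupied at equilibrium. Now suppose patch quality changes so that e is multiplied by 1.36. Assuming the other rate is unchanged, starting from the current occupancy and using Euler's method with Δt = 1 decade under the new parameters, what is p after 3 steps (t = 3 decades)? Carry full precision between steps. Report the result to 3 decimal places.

0.480

Observed p* = 223/394 = 0.56599.
Balance m(1−p*) = e·p* gives m = e·p*/(1−p*) = 0.56×0.56599/0.43401 = 0.73029.
Starting from p₀ = 0.56599; update p ← p + (dp/dt)·Δt with the new parameters.
  1  |  dp/dt·Δt = -0.114104  |  p_1 = 0.451886
  2  |  dp/dt·Δt = +0.056127  |  p_2 = 0.508013
  3  |  dp/dt·Δt = -0.027608  |  p_3 = 0.480405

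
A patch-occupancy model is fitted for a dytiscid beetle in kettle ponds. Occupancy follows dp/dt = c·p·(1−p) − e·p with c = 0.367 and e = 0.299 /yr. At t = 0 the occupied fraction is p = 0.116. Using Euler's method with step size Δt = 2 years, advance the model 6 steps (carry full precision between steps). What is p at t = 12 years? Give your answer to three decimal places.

0.147

Update rule: p ← p + [c·p·(1−p) − e·p]·Δt with Δt = 2.
p: 0.11600 → 0.12190  (Δp = +0.00590)
p: 0.12190 → 0.12757  (Δp = +0.00567)
p: 0.12757 → 0.13298  (Δp = +0.00540)
p: 0.13298 → 0.13808  (Δp = +0.00511)
p: 0.13808 → 0.14287  (Δp = +0.00478)
p: 0.14287 → 0.14731  (Δp = +0.00445)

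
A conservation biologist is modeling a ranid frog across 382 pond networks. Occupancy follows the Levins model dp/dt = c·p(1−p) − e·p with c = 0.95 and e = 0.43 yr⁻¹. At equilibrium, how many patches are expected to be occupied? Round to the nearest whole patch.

209

p* = 1 − e/c = 1 − 0.43/0.95 = 0.5474.
Expected occupied patches = N × p* = 382 × 0.5474 = 209.09 ≈ 209.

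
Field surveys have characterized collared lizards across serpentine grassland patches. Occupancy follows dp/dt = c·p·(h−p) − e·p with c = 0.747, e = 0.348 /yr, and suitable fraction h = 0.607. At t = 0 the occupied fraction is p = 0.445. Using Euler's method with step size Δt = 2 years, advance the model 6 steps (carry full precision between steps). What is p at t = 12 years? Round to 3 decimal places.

Update rule: p ← p + [c·p·(h−p) − e·p]·Δt with Δt = 2.
  1  |  dp/dt·Δt = -0.202018  |  p_1 = 0.242982
  2  |  dp/dt·Δt = -0.036972  |  p_2 = 0.206011
  3  |  dp/dt·Δt = -0.019967  |  p_3 = 0.186044
  4  |  dp/dt·Δt = -0.012482  |  p_4 = 0.173562
  5  |  dp/dt·Δt = -0.008408  |  p_5 = 0.165154
  6  |  dp/dt·Δt = -0.005926  |  p_6 = 0.159228

0.159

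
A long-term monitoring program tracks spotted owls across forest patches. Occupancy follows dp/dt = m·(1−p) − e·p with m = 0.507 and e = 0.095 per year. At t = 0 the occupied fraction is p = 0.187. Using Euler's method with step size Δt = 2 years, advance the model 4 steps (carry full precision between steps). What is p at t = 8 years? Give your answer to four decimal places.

Update rule: p ← p + [m·(1−p) − e·p]·Δt with Δt = 2.
step 1: Δp = +0.78885, p = 0.97585
step 2: Δp = -0.16093, p = 0.81493
step 3: Δp = +0.03283, p = 0.84776
step 4: Δp = -0.00670, p = 0.84106

0.8411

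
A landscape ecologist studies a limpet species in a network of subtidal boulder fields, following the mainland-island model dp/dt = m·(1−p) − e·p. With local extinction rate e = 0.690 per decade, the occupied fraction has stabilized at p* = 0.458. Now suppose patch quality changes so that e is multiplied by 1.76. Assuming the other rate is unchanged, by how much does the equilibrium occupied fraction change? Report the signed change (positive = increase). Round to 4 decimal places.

-0.1336

Balance m(1−p*) = e·p* gives m = e·p*/(1−p*) = 0.690×0.45800/0.54200 = 0.58306.
New p* = m/(m+e) = 0.58306/(0.58306+1.21440) = 0.32438.
Δp* = 0.32438 − 0.45800 = -0.13362.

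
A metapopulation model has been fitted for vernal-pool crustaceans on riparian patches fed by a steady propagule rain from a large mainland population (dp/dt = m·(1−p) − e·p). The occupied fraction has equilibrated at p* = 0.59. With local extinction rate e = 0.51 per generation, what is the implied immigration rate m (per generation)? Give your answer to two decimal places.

At equilibrium m(1−p*) = e·p*, so m = e·p*/(1−p*).
m = 0.51 × 0.59 / 0.4100 = 0.3009/0.4100 = 0.7339.

0.73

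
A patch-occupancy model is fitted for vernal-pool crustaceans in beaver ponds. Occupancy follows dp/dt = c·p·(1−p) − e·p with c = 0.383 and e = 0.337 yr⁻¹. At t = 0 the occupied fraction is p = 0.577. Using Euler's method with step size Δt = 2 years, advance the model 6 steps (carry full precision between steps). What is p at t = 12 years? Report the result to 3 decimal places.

0.197

Update rule: p ← p + [c·p·(1−p) − e·p]·Δt with Δt = 2.
  1  |  dp/dt·Δt = -0.201940  |  p_1 = 0.375060
  2  |  dp/dt·Δt = -0.073248  |  p_2 = 0.301812
  3  |  dp/dt·Δt = -0.042009  |  p_3 = 0.259804
  4  |  dp/dt·Δt = -0.027802  |  p_4 = 0.232002
  5  |  dp/dt·Δt = -0.019886  |  p_5 = 0.212116
  6  |  dp/dt·Δt = -0.014950  |  p_6 = 0.197166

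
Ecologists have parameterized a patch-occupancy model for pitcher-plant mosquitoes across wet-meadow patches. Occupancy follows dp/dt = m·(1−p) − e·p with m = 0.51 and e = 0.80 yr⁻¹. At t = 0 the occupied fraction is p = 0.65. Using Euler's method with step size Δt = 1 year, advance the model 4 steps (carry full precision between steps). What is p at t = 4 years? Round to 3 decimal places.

Update rule: p ← p + [m·(1−p) − e·p]·Δt with Δt = 1.
  1  |  dp/dt·Δt = -0.341500  |  p_1 = 0.308500
  2  |  dp/dt·Δt = +0.105865  |  p_2 = 0.414365
  3  |  dp/dt·Δt = -0.032818  |  p_3 = 0.381547
  4  |  dp/dt·Δt = +0.010174  |  p_4 = 0.391720

0.392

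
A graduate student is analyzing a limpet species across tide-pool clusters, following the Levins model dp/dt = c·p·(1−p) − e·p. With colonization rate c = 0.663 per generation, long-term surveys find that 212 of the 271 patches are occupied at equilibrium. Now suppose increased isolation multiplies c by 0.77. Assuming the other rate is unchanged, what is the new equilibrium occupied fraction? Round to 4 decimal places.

Observed p* = 212/271 = 0.78229.
Balance c(1−p*) = e gives e = 0.663×(1 − 0.78229) = 0.14434.
New p* = 1 − e/c = 1 − 0.14434/0.51051 = 0.71726.

0.7173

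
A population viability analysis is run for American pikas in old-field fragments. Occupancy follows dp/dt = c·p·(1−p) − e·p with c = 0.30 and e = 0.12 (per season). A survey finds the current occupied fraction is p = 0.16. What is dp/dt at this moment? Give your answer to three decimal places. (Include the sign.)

0.021

Colonization term: c·p·(1−p) = 0.30×0.16×0.8400 = 0.04032.
Extinction term: e·p = 0.01920.
dp/dt = 0.04032 − 0.01920 = 0.02112.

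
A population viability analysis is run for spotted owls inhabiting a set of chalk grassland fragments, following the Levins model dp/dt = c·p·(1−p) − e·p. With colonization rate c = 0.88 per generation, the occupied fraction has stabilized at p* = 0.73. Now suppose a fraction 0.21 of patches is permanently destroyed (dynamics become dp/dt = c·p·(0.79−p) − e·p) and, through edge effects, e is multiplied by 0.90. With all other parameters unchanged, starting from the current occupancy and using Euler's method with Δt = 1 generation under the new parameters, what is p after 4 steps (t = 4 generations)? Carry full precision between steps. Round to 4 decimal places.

Balance c(1−p*) = e gives e = 0.88×(1 − 0.73000) = 0.23760.
Starting from p₀ = 0.73000; update p ← p + (dp/dt)·Δt with the new parameters.
p: 0.73000 → 0.61244  (Δp = -0.11756)
p: 0.61244 → 0.57717  (Δp = -0.03527)
p: 0.57717 → 0.56185  (Δp = -0.01532)
p: 0.56185 → 0.55451  (Δp = -0.00734)

0.5545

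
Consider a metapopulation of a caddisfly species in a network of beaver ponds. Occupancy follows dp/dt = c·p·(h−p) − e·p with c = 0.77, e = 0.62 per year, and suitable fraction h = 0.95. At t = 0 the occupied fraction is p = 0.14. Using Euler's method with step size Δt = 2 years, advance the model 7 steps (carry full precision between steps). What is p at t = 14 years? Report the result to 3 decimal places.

0.144

Update rule: p ← p + [c·p·(h−p) − e·p]·Δt with Δt = 2.
t = 2: p = 0.14000 + (+0.00104) = 0.14104
t = 4: p = 0.14104 + (+0.00082) = 0.14185
t = 6: p = 0.14185 + (+0.00064) = 0.14250
t = 8: p = 0.14250 + (+0.00051) = 0.14301
t = 10: p = 0.14301 + (+0.00040) = 0.14340
t = 12: p = 0.14340 + (+0.00031) = 0.14371
t = 14: p = 0.14371 + (+0.00024) = 0.14395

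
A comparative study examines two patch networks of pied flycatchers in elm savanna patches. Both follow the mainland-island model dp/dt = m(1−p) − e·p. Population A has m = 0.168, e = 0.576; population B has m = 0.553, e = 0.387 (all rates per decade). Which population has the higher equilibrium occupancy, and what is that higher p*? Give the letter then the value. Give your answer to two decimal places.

A: p*_A = m/(m+e) = 0.168/0.7440 = 0.2258.
B: p*_B = 0.553/0.9400 = 0.5883.
B is higher at 0.5883.

B, 0.59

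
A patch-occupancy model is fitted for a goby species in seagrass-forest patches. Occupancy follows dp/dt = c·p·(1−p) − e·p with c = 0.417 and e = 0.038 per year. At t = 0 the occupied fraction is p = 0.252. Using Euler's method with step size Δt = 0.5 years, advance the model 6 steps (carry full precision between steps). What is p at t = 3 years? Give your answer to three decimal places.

Update rule: p ← p + [c·p·(1−p) − e·p]·Δt with Δt = 0.5.
t = 0.5: p = 0.25200 + (+0.03451) = 0.28651
t = 1: p = 0.28651 + (+0.03718) = 0.32369
t = 1.5: p = 0.32369 + (+0.03949) = 0.36319
t = 2: p = 0.36319 + (+0.04132) = 0.40451
t = 2.5: p = 0.40451 + (+0.04254) = 0.44705
t = 3: p = 0.44705 + (+0.04305) = 0.49009

0.490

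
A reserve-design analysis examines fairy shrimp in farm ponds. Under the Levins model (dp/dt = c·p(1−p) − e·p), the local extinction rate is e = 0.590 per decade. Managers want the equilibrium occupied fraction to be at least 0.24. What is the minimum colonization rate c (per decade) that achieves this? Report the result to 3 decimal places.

p* = 1 − e/c ≥ 0.24 requires e/c ≤ 0.7600, i.e. c ≥ e/0.7600.
c_min = 0.590/0.7600 = 0.7763.

0.776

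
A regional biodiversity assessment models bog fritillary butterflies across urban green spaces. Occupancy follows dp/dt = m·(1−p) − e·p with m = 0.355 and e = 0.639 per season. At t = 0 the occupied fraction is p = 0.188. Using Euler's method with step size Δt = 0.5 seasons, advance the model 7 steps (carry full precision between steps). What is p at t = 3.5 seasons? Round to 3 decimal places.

0.356

Update rule: p ← p + [m·(1−p) − e·p]·Δt with Δt = 0.5.
step 1: Δp = +0.08406, p = 0.27206
step 2: Δp = +0.04228, p = 0.31435
step 3: Δp = +0.02127, p = 0.33562
step 4: Δp = +0.01070, p = 0.34632
step 5: Δp = +0.00538, p = 0.35170
step 6: Δp = +0.00271, p = 0.35440
step 7: Δp = +0.00136, p = 0.35576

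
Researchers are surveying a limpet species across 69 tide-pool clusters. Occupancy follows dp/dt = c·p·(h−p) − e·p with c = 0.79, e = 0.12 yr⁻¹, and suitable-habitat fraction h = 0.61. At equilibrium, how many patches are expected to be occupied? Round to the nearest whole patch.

32

p* = h − e/c = 0.61 − 0.1519 = 0.4581.
Expected occupied patches = N × p* = 69 × 0.4581 = 31.61 ≈ 32.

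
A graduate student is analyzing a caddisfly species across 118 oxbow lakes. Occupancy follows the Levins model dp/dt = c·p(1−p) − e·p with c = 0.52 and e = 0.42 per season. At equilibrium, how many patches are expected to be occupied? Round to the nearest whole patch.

23

p* = 1 − e/c = 1 − 0.42/0.52 = 0.1923.
Expected occupied patches = N × p* = 118 × 0.1923 = 22.69 ≈ 23.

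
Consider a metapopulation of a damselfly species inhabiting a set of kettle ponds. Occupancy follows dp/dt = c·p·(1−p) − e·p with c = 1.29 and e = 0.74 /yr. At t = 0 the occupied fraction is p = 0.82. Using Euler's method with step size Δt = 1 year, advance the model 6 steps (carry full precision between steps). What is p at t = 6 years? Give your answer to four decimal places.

Update rule: p ← p + [c·p·(1−p) − e·p]·Δt with Δt = 1.
  1  |  dp/dt·Δt = -0.416396  |  p_1 = 0.403604
  2  |  dp/dt·Δt = +0.011846  |  p_2 = 0.415450
  3  |  dp/dt·Δt = +0.005845  |  p_3 = 0.421295
  4  |  dp/dt·Δt = +0.002751  |  p_4 = 0.424046
  5  |  dp/dt·Δt = +0.001264  |  p_5 = 0.425310
  6  |  dp/dt·Δt = +0.000574  |  p_6 = 0.425884

0.4259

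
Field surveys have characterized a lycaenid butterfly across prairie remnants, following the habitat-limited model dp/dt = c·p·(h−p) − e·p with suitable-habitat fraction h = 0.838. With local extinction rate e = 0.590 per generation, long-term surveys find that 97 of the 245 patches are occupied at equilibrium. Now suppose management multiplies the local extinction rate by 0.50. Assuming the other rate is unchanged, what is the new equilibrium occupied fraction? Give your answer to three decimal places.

0.617

Observed p* = 97/245 = 0.39592.
Balance c(h−p*) = e gives c = e/(0.838 − 0.39592) = 0.590/0.44208 = 1.33460.
New p* = 0.838 − e/c = 0.838 − 0.29500/1.33460 = 0.61696.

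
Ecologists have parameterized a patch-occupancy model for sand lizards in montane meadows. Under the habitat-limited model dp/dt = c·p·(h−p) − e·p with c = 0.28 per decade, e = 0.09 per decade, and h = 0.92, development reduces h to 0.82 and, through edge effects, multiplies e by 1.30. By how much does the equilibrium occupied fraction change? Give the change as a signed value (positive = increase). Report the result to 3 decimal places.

Before: p* = h − e/c = 0.92 − 0.09/0.28 = 0.92 − 0.3214 = 0.5986.
After: c = 0.28, e = 0.117, h = 0.82; p* = 0.82 − 0.117/0.28 = 0.4021.
Δp* = 0.4021 − 0.5986 = -0.1964.

-0.196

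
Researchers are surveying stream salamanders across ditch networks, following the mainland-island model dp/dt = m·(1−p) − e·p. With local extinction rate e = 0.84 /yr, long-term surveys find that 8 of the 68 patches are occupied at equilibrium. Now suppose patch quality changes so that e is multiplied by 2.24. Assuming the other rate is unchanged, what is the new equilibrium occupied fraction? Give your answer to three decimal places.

Observed p* = 8/68 = 0.11765.
Balance m(1−p*) = e·p* gives m = e·p*/(1−p*) = 0.84×0.11765/0.88235 = 0.11200.
New p* = m/(m+e) = 0.11200/(0.11200+1.88160) = 0.05618.

0.056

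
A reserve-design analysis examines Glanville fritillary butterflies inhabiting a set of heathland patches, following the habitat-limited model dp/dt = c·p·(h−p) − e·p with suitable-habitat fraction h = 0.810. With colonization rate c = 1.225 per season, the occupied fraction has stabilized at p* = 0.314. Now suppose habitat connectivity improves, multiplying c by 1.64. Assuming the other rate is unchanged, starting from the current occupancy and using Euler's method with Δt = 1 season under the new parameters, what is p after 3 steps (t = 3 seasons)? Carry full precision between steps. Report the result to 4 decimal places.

0.5076

Balance c(h−p*) = e gives e = 1.225×(0.81 − 0.31400) = 0.60760.
Starting from p₀ = 0.31400; update p ← p + (dp/dt)·Δt with the new parameters.
step 1: Δp = +0.12210, p = 0.43610
step 2: Δp = +0.06261, p = 0.49871
step 3: Δp = +0.00887, p = 0.50758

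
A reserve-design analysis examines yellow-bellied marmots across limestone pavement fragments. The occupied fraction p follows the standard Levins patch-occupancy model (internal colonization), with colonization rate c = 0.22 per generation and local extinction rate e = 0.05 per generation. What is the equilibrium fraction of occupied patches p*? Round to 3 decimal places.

0.773

Setting dp/dt = 0 and dividing through by p* gives c·(1−p*) = e.
So p* = 1 − e/c = 1 − 0.05/0.22 = 1 − 0.2273 = 0.7727.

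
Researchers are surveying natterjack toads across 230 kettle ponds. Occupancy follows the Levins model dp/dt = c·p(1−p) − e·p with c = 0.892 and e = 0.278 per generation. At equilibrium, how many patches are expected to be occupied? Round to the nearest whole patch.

158

p* = 1 − e/c = 1 − 0.278/0.892 = 0.6883.
Expected occupied patches = N × p* = 230 × 0.6883 = 158.32 ≈ 158.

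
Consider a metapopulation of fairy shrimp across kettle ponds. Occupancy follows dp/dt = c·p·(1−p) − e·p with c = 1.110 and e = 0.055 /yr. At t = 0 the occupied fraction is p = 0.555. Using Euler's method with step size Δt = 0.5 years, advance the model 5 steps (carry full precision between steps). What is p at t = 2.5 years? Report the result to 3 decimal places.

0.925

Update rule: p ← p + [c·p·(1−p) − e·p]·Δt with Δt = 0.5.
p: 0.55500 → 0.67681  (Δp = +0.12181)
p: 0.67681 → 0.77960  (Δp = +0.10279)
p: 0.77960 → 0.85352  (Δp = +0.07392)
p: 0.85352 → 0.89944  (Δp = +0.04592)
p: 0.89944 → 0.92490  (Δp = +0.02547)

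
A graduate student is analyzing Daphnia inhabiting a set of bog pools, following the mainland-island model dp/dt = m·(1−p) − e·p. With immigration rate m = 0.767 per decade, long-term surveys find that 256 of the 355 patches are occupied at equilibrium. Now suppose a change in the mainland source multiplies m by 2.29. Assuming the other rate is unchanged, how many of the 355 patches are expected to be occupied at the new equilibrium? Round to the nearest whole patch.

Observed p* = 256/355 = 0.72113.
Balance m(1−p*) = e·p* gives e = m(1−p*)/p* = 0.767×0.27887/0.72113 = 0.29661.
New p* = m/(m+e) = 1.75643/(1.75643+0.29661) = 0.85553.
Expected occupied = 355 × 0.85553 = 303.71 ≈ 304.

304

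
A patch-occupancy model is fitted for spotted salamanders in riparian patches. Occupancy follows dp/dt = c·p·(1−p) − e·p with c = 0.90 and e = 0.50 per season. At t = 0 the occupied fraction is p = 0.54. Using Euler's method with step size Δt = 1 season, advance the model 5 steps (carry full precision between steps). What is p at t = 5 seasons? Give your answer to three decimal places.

0.450

Update rule: p ← p + [c·p·(1−p) − e·p]·Δt with Δt = 1.
  1  |  dp/dt·Δt = -0.046440  |  p_1 = 0.493560
  2  |  dp/dt·Δt = -0.021817  |  p_2 = 0.471743
  3  |  dp/dt·Δt = -0.011590  |  p_3 = 0.460153
  4  |  dp/dt·Δt = -0.006505  |  p_4 = 0.453647
  5  |  dp/dt·Δt = -0.003757  |  p_5 = 0.449890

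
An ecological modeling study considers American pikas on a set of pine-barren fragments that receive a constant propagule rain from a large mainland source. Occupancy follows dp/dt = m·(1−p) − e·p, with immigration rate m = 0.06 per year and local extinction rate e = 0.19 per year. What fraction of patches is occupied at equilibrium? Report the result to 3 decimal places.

At equilibrium the propagule rain into empty patches balances local extinction: m(1−p*) = e·p*.
p* = m/(m+e) = 0.06/(0.06+0.19) = 0.06/0.2500 = 0.2400.

0.240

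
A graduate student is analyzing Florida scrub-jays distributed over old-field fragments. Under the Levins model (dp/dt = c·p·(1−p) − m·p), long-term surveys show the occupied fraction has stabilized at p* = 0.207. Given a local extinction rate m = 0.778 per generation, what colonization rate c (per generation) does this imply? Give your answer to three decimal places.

At equilibrium c(1−p*) = m, so c = m/(1−p*).
c = 0.778/(1 − 0.207) = 0.778/0.7930 = 0.9811.

0.981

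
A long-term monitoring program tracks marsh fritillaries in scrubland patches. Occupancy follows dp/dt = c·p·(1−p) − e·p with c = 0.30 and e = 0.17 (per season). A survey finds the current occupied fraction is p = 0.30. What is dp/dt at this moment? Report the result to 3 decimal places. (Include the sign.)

0.012

Colonization term: c·p·(1−p) = 0.30×0.30×0.7000 = 0.06300.
Extinction term: e·p = 0.05100.
dp/dt = 0.06300 − 0.05100 = 0.01200.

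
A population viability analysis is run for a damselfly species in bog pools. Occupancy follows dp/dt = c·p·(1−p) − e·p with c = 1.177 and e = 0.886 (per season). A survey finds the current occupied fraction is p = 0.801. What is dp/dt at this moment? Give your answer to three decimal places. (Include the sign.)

-0.522

Colonization term: c·p·(1−p) = 1.177×0.801×0.1990 = 0.18761.
Extinction term: e·p = 0.70969.
dp/dt = 0.18761 − 0.70969 = -0.52207.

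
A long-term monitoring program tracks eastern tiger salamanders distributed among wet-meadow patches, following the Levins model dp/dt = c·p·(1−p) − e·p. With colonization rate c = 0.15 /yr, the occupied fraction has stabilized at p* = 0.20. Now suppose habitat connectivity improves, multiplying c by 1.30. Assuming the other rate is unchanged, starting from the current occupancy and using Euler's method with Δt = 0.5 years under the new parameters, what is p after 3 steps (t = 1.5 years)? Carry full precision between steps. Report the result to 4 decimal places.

0.2108

Balance c(1−p*) = e gives e = 0.15×(1 − 0.20000) = 0.12000.
Starting from p₀ = 0.20000; update p ← p + (dp/dt)·Δt with the new parameters.
  1  |  dp/dt·Δt = +0.003600  |  p_1 = 0.203600
  2  |  dp/dt·Δt = +0.003593  |  p_2 = 0.207193
  3  |  dp/dt·Δt = +0.003584  |  p_3 = 0.210778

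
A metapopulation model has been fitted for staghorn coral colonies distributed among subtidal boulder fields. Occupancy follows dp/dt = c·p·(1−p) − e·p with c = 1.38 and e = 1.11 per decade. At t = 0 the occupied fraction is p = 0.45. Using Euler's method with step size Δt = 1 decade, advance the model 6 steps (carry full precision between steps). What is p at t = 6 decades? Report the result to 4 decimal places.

0.2081

Update rule: p ← p + [c·p·(1−p) − e·p]·Δt with Δt = 1.
step 1: Δp = -0.15795, p = 0.29205
step 2: Δp = -0.03885, p = 0.25320
step 3: Δp = -0.02011, p = 0.23309
step 4: Δp = -0.01204, p = 0.22105
step 5: Δp = -0.00775, p = 0.21330
step 6: Δp = -0.00520, p = 0.20811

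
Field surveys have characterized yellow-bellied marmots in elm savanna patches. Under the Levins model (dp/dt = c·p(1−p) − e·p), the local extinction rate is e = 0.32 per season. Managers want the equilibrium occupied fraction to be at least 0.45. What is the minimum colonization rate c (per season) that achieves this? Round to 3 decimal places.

0.582

p* = 1 − e/c ≥ 0.45 requires e/c ≤ 0.5500, i.e. c ≥ e/0.5500.
c_min = 0.32/0.5500 = 0.5818.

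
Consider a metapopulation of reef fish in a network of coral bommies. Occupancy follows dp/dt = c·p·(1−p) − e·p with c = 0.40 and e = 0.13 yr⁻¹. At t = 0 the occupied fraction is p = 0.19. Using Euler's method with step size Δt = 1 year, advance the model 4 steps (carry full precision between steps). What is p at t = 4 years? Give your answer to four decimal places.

Update rule: p ← p + [c·p·(1−p) − e·p]·Δt with Δt = 1.
  1  |  dp/dt·Δt = +0.036860  |  p_1 = 0.226860
  2  |  dp/dt·Δt = +0.040666  |  p_2 = 0.267526
  3  |  dp/dt·Δt = +0.043604  |  p_3 = 0.311130
  4  |  dp/dt·Δt = +0.045284  |  p_4 = 0.356414

0.3564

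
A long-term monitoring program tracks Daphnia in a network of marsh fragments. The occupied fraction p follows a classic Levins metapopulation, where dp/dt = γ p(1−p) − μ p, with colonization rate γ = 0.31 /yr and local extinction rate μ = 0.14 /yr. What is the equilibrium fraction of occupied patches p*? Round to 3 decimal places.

0.548

At equilibrium, colonization balances extinction: γ·p*·(1−p*) = μ·p*.
So p* = 1 − μ/γ = 1 − 0.14/0.31 = 1 − 0.4516 = 0.5484.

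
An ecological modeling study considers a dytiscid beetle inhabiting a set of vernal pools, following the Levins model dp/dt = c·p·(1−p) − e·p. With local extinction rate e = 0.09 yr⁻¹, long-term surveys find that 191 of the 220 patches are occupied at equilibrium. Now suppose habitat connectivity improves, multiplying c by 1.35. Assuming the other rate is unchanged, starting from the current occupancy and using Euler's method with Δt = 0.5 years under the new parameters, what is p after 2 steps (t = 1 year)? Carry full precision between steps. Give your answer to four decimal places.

0.8902

Observed p* = 191/220 = 0.86818.
Balance c(1−p*) = e gives c = e/(1 − 0.86818) = 0.09/0.13182 = 0.68276.
Starting from p₀ = 0.86818; update p ← p + (dp/dt)·Δt with the new parameters.
step 1: Δp = +0.01367, p = 0.88186
step 2: Δp = +0.00833, p = 0.89019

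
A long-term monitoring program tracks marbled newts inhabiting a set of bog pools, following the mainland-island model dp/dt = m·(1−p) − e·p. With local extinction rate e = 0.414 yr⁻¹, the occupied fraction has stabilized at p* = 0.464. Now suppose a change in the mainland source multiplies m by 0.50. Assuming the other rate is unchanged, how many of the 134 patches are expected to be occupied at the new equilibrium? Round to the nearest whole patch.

Balance m(1−p*) = e·p* gives m = e·p*/(1−p*) = 0.414×0.46400/0.53600 = 0.35839.
New p* = m/(m+e) = 0.17919/(0.17919+0.41400) = 0.30208.
Expected occupied = 134 × 0.30208 = 40.48 ≈ 40.

40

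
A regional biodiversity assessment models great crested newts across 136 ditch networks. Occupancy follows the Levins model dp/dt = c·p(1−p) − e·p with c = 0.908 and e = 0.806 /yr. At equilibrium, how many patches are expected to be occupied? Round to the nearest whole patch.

15

p* = 1 − e/c = 1 − 0.806/0.908 = 0.1123.
Expected occupied patches = N × p* = 136 × 0.1123 = 15.28 ≈ 15.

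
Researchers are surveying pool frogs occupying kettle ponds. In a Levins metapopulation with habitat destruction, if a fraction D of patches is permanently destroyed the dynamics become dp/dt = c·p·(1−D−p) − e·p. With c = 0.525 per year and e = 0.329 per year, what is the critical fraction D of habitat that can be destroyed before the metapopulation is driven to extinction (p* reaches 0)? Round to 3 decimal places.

0.373

The nontrivial equilibrium is p* = (1−D) − e/c; extinction occurs when this hits zero.
So D_crit = 1 − e/c = 1 − 0.329/0.525 = 1 − 0.6267 = 0.3733.
Note this equals the original equilibrium occupancy — the Levins extinction-debt result.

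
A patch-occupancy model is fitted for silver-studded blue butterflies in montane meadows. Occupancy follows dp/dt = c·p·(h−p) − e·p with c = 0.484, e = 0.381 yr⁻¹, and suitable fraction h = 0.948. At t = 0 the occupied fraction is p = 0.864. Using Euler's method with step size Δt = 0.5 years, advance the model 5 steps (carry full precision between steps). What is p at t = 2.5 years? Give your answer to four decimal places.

Update rule: p ← p + [c·p·(h−p) − e·p]·Δt with Δt = 0.5.
t = 0.5: p = 0.86400 + (-0.14703) = 0.71697
t = 1: p = 0.71697 + (-0.09650) = 0.62047
t = 1.5: p = 0.62047 + (-0.06902) = 0.55145
t = 2: p = 0.55145 + (-0.05213) = 0.49932
t = 2.5: p = 0.49932 + (-0.04090) = 0.45842

0.4584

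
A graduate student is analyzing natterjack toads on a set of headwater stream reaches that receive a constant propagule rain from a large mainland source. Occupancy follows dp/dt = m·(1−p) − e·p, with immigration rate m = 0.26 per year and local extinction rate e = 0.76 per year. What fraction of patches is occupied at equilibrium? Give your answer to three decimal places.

At equilibrium the propagule rain into empty patches balances local extinction: m(1−p*) = e·p*.
p* = m/(m+e) = 0.26/(0.26+0.76) = 0.26/1.0200 = 0.2549.

0.255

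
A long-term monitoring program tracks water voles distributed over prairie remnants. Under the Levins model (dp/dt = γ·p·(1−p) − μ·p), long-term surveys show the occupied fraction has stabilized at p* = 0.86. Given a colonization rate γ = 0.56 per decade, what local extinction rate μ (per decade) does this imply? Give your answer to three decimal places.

0.078

At equilibrium γ(1−p*) = μ.
μ = 0.56 × (1 − 0.86) = 0.56 × 0.1400 = 0.0784.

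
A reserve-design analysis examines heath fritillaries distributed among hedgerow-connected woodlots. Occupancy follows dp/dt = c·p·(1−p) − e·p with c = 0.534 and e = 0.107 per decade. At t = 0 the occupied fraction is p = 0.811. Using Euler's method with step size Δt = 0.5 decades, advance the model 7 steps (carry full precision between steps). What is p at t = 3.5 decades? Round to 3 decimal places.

Update rule: p ← p + [c·p·(1−p) − e·p]·Δt with Δt = 0.5.
step 1: Δp = -0.00246, p = 0.80854
step 2: Δp = -0.00192, p = 0.80661
step 3: Δp = -0.00150, p = 0.80511
step 4: Δp = -0.00118, p = 0.80393
step 5: Δp = -0.00092, p = 0.80301
step 6: Δp = -0.00072, p = 0.80228
step 7: Δp = -0.00057, p = 0.80171

0.802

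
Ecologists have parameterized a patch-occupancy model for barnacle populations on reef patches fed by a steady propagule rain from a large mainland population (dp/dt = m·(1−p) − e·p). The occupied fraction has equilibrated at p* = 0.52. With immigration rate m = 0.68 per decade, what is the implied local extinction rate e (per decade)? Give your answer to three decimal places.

At equilibrium m(1−p*) = e·p*, so e = m(1−p*)/p*.
e = 0.68 × 0.4800 / 0.52 = 0.6277.

0.628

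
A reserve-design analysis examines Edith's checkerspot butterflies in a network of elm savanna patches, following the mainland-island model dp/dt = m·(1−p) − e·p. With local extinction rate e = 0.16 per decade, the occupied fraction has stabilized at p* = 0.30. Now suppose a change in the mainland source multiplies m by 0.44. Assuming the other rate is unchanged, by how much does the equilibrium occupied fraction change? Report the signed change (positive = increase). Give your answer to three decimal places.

-0.141

Balance m(1−p*) = e·p* gives m = e·p*/(1−p*) = 0.16×0.30000/0.70000 = 0.06857.
New p* = m/(m+e) = 0.03017/(0.03017+0.16000) = 0.15865.
Δp* = 0.15865 − 0.30000 = -0.14135.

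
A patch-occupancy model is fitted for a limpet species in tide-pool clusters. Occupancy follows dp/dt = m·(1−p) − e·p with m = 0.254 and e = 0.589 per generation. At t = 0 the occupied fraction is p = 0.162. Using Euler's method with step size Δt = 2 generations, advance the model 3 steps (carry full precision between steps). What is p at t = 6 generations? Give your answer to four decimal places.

Update rule: p ← p + [m·(1−p) − e·p]·Δt with Δt = 2.
  1  |  dp/dt·Δt = +0.234868  |  p_1 = 0.396868
  2  |  dp/dt·Δt = -0.161119  |  p_2 = 0.235749
  3  |  dp/dt·Δt = +0.110528  |  p_3 = 0.346276

0.3463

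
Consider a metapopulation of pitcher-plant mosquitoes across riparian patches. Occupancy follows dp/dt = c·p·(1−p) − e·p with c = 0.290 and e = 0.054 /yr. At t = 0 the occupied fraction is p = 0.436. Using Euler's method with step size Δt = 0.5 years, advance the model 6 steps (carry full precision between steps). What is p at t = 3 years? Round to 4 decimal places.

0.5720

Update rule: p ← p + [c·p·(1−p) − e·p]·Δt with Δt = 0.5.
t = 0.5: p = 0.43600 + (+0.02388) = 0.45988
t = 1: p = 0.45988 + (+0.02360) = 0.48348
t = 1.5: p = 0.48348 + (+0.02316) = 0.50664
t = 2: p = 0.50664 + (+0.02256) = 0.52920
t = 2.5: p = 0.52920 + (+0.02184) = 0.55104
t = 3: p = 0.55104 + (+0.02099) = 0.57204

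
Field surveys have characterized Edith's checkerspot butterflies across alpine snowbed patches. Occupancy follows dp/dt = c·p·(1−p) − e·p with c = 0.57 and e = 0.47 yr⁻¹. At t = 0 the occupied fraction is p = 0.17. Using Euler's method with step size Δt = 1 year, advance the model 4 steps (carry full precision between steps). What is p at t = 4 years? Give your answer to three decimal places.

0.172

Update rule: p ← p + [c·p·(1−p) − e·p]·Δt with Δt = 1.
  1  |  dp/dt·Δt = +0.000527  |  p_1 = 0.170527
  2  |  dp/dt·Δt = +0.000477  |  p_2 = 0.171004
  3  |  dp/dt·Δt = +0.000432  |  p_3 = 0.171437
  4  |  dp/dt·Δt = +0.000391  |  p_4 = 0.171828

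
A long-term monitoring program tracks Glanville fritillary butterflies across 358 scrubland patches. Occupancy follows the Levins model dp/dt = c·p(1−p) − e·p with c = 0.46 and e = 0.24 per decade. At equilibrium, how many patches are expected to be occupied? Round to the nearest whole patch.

171

p* = 1 − e/c = 1 − 0.24/0.46 = 0.4783.
Expected occupied patches = N × p* = 358 × 0.4783 = 171.22 ≈ 171.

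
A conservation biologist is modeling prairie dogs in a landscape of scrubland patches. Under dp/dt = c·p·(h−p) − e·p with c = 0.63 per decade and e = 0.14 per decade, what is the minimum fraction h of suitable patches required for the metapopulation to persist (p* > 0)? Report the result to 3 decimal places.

p* = h − e/c is positive only when h > e/c.
h_min = e/c = 0.14/0.63 = 0.2222.

0.222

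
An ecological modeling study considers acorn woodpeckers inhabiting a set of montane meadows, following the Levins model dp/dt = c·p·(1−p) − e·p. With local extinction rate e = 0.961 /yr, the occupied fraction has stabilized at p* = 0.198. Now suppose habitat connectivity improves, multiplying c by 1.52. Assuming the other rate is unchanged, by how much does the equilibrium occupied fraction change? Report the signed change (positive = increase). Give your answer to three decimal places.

0.274

Balance c(1−p*) = e gives c = e/(1 − 0.19800) = 0.961/0.80200 = 1.19825.
New p* = 1 − e/c = 1 − 0.96100/1.82134 = 0.47237.
Δp* = 0.47237 − 0.19800 = +0.27437.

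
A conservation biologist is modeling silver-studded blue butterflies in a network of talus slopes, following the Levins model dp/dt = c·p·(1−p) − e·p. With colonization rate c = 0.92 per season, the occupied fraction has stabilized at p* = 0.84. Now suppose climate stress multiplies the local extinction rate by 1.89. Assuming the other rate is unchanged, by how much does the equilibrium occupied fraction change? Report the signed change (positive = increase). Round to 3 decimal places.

-0.142

Balance c(1−p*) = e gives e = 0.92×(1 − 0.84000) = 0.14720.
New p* = 1 − e/c = 1 − 0.27821/0.92000 = 0.69760.
Δp* = 0.69760 − 0.84000 = -0.14240.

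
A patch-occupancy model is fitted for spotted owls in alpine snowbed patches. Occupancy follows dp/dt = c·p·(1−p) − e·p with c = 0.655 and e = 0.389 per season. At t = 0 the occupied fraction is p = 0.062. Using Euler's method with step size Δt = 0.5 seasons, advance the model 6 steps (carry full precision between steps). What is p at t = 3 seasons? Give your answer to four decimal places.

0.1136

Update rule: p ← p + [c·p·(1−p) − e·p]·Δt with Δt = 0.5.
t = 0.5: p = 0.06200 + (+0.00699) = 0.06899
t = 1: p = 0.06899 + (+0.00762) = 0.07660
t = 1.5: p = 0.07660 + (+0.00827) = 0.08487
t = 2: p = 0.08487 + (+0.00893) = 0.09380
t = 2.5: p = 0.09380 + (+0.00959) = 0.10339
t = 3: p = 0.10339 + (+0.01025) = 0.11364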